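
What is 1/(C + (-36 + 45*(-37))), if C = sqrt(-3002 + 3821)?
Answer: -27/45914 - sqrt(91)/964194 ≈ -0.00059795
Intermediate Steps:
C = 3*sqrt(91) (C = sqrt(819) = 3*sqrt(91) ≈ 28.618)
1/(C + (-36 + 45*(-37))) = 1/(3*sqrt(91) + (-36 + 45*(-37))) = 1/(3*sqrt(91) + (-36 - 1665)) = 1/(3*sqrt(91) - 1701) = 1/(-1701 + 3*sqrt(91))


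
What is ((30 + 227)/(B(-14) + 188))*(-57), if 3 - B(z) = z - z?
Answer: -14649/191 ≈ -76.696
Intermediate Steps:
B(z) = 3 (B(z) = 3 - (z - z) = 3 - 1*0 = 3 + 0 = 3)
((30 + 227)/(B(-14) + 188))*(-57) = ((30 + 227)/(3 + 188))*(-57) = (257/191)*(-57) = -14649/191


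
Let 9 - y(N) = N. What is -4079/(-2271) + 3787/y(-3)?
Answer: 961025/3028 ≈ 317.38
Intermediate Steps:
y(N) = 9 - N
-4079/(-2271) + 3787/y(-3) = -4079/(-2271) + 3787/(9 - 1*(-3)) = -4079*(-1/2271) + 3787/(9 + 3) = 4079/2271 + 3787/12 = 961025/3028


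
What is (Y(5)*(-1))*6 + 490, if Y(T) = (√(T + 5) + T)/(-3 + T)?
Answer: 475 - 3*√10 ≈ 465.51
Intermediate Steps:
Y(T) = (T + √(5 + T))/(-3 + T) (Y(T) = (√(5 + T) + T)/(-3 + T) = (T + √(5 + T))/(-3 + T))
(Y(5)*(-1))*6 + 490 = (((5 + √(5 + 5))/(-3 + 5))*(-1))*6 + 490 = (((5 + √10)/2)*(-1))*6 + 490 = ((5/2 + √10/2)*(-1))*6 + 490 = (-5/2 - √10/2)*6 + 490 = (-15 - 3*√10) + 490 = 475 - 3*√10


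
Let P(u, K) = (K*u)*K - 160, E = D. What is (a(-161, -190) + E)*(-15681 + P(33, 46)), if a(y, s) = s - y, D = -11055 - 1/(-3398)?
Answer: -2033335649397/3398 ≈ -5.9839e+8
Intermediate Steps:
D = -37564889/3398 (D = -11055 - 1*(-1/3398) = -11055 + 1/3398 = -37564889/3398 ≈ -11055.)
E = -37564889/3398 ≈ -11055.
P(u, K) = -160 + u*K**2 (P(u, K) = u*K**2 - 160 = -160 + u*K**2)
(a(-161, -190) + E)*(-15681 + P(33, 46)) = ((-190 - 1*(-161)) - 37564889/3398)*(-15681 + (-160 + 33*46**2)) = ((-190 + 161) - 37564889/3398)*(-15681 + (-160 + 33*2116)) = (-29 - 37564889/3398)*(-15681 + (-160 + 69828)) = -37663431*(-15681 + 69668)/3398 = -37663431/3398*53987 = -2033335649397/3398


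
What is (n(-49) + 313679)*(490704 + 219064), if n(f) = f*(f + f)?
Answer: 226047622408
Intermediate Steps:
n(f) = 2*f**2 (n(f) = f*(2*f) = 2*f**2)
(n(-49) + 313679)*(490704 + 219064) = (2*(-49)**2 + 313679)*(490704 + 219064) = (2*2401 + 313679)*709768 = (4802 + 313679)*709768 = 318481*709768 = 226047622408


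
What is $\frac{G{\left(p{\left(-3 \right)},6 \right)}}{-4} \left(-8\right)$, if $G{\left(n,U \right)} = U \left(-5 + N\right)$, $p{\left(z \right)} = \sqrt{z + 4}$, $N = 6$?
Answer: $12$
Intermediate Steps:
$p{\left(z \right)} = \sqrt{4 + z}$
$G{\left(n,U \right)} = U$ ($G{\left(n,U \right)} = U \left(-5 + 6\right) = U 1 = U$)
$\frac{G{\left(p{\left(-3 \right)},6 \right)}}{-4} \left(-8\right) = \frac{6}{-4} \left(-8\right) = 6 \left(- \frac{1}{4}\right) \left(-8\right) = \left(- \frac{3}{2}\right) \left(-8\right) = 12$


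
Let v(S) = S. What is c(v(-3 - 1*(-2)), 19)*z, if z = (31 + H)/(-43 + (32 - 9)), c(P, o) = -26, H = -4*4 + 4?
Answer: 247/10 ≈ 24.700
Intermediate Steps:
H = -12 (H = -16 + 4 = -12)
z = -19/20 (z = (31 - 12)/(-43 + (32 - 9)) = 19/(-43 + 23) = 19/(-20) = 19*(-1/20) = -19/20 ≈ -0.95000)
c(v(-3 - 1*(-2)), 19)*z = -26*(-19/20) = 247/10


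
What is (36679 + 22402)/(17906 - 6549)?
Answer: 1441/277 ≈ 5.2022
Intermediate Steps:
(36679 + 22402)/(17906 - 6549) = 59081/11357 = 59081*(1/11357) = 1441/277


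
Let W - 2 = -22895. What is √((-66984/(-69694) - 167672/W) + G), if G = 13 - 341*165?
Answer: 2*I*√8948499387641517852798/797752371 ≈ 237.16*I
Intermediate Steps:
W = -22893 (W = 2 - 22895 = -22893)
G = -56252 (G = 13 - 56265 = -56252)
√((-66984/(-69694) - 167672/W) + G) = √((-66984/(-69694) - 167672/(-22893)) - 56252) = √((-66984*(-1/69694) - 167672*(-1/22893)) - 56252) = √((33492/34847 + 167672/22893) - 56252) = √(6609598540/797752371 - 56252) = √(-44868556774952/797752371) = 2*I*√8948499387641517852798/797752371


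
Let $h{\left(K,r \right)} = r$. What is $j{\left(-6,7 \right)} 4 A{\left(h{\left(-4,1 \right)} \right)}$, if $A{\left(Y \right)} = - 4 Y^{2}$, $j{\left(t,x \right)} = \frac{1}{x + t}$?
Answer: $-16$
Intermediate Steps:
$j{\left(t,x \right)} = \frac{1}{t + x}$
$j{\left(-6,7 \right)} 4 A{\left(h{\left(-4,1 \right)} \right)} = \frac{1}{-6 + 7} \cdot 4 \left(- 4 \cdot 1^{2}\right) = 1^{-1} \cdot 4 \left(\left(-4\right) 1\right) = 1 \cdot 4 \left(-4\right) = 4 \left(-4\right) = -16$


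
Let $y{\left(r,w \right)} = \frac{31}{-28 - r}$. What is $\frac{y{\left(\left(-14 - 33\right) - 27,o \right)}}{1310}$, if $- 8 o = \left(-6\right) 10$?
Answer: $\frac{31}{60260} \approx 0.00051444$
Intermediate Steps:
$o = \frac{15}{2}$ ($o = - \frac{\left(-6\right) 10}{8} = \left(- \frac{1}{8}\right) \left(-60\right) = \frac{15}{2} \approx 7.5$)
$\frac{y{\left(\left(-14 - 33\right) - 27,o \right)}}{1310} = \frac{\left(-31\right) \frac{1}{28 - 74}}{1310} = - \frac{31}{28 - 74} \cdot \frac{1}{1310} = - \frac{31}{-46} \cdot \frac{1}{1310} = \left(-31\right) \left(- \frac{1}{46}\right) \frac{1}{1310} = \frac{31}{46} \cdot \frac{1}{1310} = \frac{31}{60260}$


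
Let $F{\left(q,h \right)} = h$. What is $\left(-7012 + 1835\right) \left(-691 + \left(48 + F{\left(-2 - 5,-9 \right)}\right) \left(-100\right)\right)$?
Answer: $23767607$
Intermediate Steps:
$\left(-7012 + 1835\right) \left(-691 + \left(48 + F{\left(-2 - 5,-9 \right)}\right) \left(-100\right)\right) = \left(-7012 + 1835\right) \left(-691 + \left(48 - 9\right) \left(-100\right)\right) = - 5177 \left(-691 + 39 \left(-100\right)\right) = - 5177 \left(-691 - 3900\right) = \left(-5177\right) \left(-4591\right) = 23767607$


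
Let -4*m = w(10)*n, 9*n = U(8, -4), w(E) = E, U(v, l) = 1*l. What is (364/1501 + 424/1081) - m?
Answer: -6956638/14603229 ≈ -0.47638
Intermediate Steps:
U(v, l) = l
n = -4/9 (n = (⅑)*(-4) = -4/9 ≈ -0.44444)
m = 10/9 (m = -5*(-4)/(2*9) = -¼*(-40/9) = 10/9 ≈ 1.1111)
(364/1501 + 424/1081) - m = (364/1501 + 424/1081) - 1*10/9 = (364*(1/1501) + 424*(1/1081)) - 10/9 = (364/1501 + 424/1081) - 10/9 = 1029908/1622581 - 10/9 = -6956638/14603229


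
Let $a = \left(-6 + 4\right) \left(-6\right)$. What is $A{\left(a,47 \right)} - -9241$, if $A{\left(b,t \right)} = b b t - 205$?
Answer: $15804$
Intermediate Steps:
$a = 12$ ($a = \left(-2\right) \left(-6\right) = 12$)
$A{\left(b,t \right)} = -205 + t b^{2}$ ($A{\left(b,t \right)} = b^{2} t - 205 = t b^{2} - 205 = -205 + t b^{2}$)
$A{\left(a,47 \right)} - -9241 = \left(-205 + 47 \cdot 12^{2}\right) - -9241 = \left(-205 + 47 \cdot 144\right) + 9241 = \left(-205 + 6768\right) + 9241 = 6563 + 9241 = 15804$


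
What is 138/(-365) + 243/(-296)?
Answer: -129543/108040 ≈ -1.1990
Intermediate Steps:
138/(-365) + 243/(-296) = 138*(-1/365) + 243*(-1/296) = -138/365 - 243/296 = -129543/108040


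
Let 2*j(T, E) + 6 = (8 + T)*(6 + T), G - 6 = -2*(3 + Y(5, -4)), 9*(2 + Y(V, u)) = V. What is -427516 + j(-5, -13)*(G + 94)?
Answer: -1282984/3 ≈ -4.2766e+5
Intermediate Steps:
Y(V, u) = -2 + V/9
G = 26/9 (G = 6 - 2*(3 + (-2 + (1/9)*5)) = 6 - 2*(3 + (-2 + 5/9)) = 6 - 2*(3 - 13/9) = 6 - 2*14/9 = 6 - 28/9 = 26/9 ≈ 2.8889)
j(T, E) = -3 + (6 + T)*(8 + T)/2 (j(T, E) = -3 + ((8 + T)*(6 + T))/2 = -3 + ((6 + T)*(8 + T))/2 = -3 + (6 + T)*(8 + T)/2)
-427516 + j(-5, -13)*(G + 94) = -427516 + (21 + (1/2)*(-5)**2 + 7*(-5))*(26/9 + 94) = -427516 + (21 + (1/2)*25 - 35)*(872/9) = -427516 + (21 + 25/2 - 35)*(872/9) = -427516 - 3/2*872/9 = -427516 - 436/3 = -1282984/3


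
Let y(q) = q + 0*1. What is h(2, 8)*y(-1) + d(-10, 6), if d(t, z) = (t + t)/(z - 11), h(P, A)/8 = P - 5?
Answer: 28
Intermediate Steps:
h(P, A) = -40 + 8*P (h(P, A) = 8*(P - 5) = 8*(-5 + P) = -40 + 8*P)
y(q) = q (y(q) = q + 0 = q)
d(t, z) = 2*t/(-11 + z) (d(t, z) = (2*t)/(-11 + z) = 2*t/(-11 + z))
h(2, 8)*y(-1) + d(-10, 6) = (-40 + 8*2)*(-1) + 2*(-10)/(-11 + 6) = (-40 + 16)*(-1) + 2*(-10)/(-5) = -24*(-1) + 2*(-10)*(-⅕) = 24 + 4 = 28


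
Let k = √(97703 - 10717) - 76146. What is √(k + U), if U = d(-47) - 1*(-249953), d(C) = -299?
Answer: √(173508 + √86986) ≈ 416.90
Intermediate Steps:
U = 249654 (U = -299 - 1*(-249953) = -299 + 249953 = 249654)
k = -76146 + √86986 (k = √86986 - 76146 = -76146 + √86986 ≈ -75851.)
√(k + U) = √((-76146 + √86986) + 249654) = √(173508 + √86986)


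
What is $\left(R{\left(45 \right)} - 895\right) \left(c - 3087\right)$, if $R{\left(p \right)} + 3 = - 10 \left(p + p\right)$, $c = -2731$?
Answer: $10460764$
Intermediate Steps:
$R{\left(p \right)} = -3 - 20 p$ ($R{\left(p \right)} = -3 - 10 \left(p + p\right) = -3 - 10 \cdot 2 p = -3 - 20 p$)
$\left(R{\left(45 \right)} - 895\right) \left(c - 3087\right) = \left(\left(-3 - 900\right) - 895\right) \left(-2731 - 3087\right) = \left(\left(-3 - 900\right) - 895\right) \left(-5818\right) = \left(-903 - 895\right) \left(-5818\right) = \left(-1798\right) \left(-5818\right) = 10460764$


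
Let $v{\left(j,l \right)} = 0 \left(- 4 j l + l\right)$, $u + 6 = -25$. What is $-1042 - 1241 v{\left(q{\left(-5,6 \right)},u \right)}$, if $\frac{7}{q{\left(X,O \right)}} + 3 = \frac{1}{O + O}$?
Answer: $-1042$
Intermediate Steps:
$u = -31$ ($u = -6 - 25 = -31$)
$q{\left(X,O \right)} = \frac{7}{-3 + \frac{1}{2 O}}$ ($q{\left(X,O \right)} = \frac{7}{-3 + \frac{1}{O + O}} = \frac{7}{-3 + \frac{1}{2 O}}$)
$v{\left(j,l \right)} = 0$ ($v{\left(j,l \right)} = 0 \left(- 4 j l + l\right) = 0 \left(l - 4 j l\right) = 0$)
$-1042 - 1241 v{\left(q{\left(-5,6 \right)},u \right)} = -1042 - 0 = -1042 + 0 = -1042$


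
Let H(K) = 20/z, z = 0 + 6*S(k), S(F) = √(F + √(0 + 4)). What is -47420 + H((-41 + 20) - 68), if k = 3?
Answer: -47420 + 2*√5/3 ≈ -47419.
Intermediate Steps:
S(F) = √(2 + F) (S(F) = √(F + √4) = √(F + 2) = √(2 + F))
z = 6*√5 (z = 0 + 6*√(2 + 3) = 0 + 6*√5 = 6*√5 ≈ 13.416)
H(K) = 2*√5/3 (H(K) = 20/((6*√5)) = 20*(√5/30) = 2*√5/3)
-47420 + H((-41 + 20) - 68) = -47420 + 2*√5/3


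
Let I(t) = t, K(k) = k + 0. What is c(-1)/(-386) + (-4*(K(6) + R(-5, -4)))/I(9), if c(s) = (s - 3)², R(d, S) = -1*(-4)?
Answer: -7792/1737 ≈ -4.4859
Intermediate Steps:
R(d, S) = 4
c(s) = (-3 + s)²
K(k) = k
c(-1)/(-386) + (-4*(K(6) + R(-5, -4)))/I(9) = (-3 - 1)²/(-386) - 4*(6 + 4)/9 = (-4)²*(-1/386) - 4*10*(⅑) = 16*(-1/386) - 40*⅑ = -8/193 - 40/9 = -7792/1737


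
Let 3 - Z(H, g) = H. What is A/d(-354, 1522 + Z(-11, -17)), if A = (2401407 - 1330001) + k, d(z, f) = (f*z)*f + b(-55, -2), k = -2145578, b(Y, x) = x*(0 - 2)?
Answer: 268543/208797695 ≈ 0.0012861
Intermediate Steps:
b(Y, x) = -2*x (b(Y, x) = x*(-2) = -2*x)
Z(H, g) = 3 - H
d(z, f) = 4 + z*f² (d(z, f) = (f*z)*f - 2*(-2) = z*f² + 4 = 4 + z*f²)
A = -1074172 (A = (2401407 - 1330001) - 2145578 = 1071406 - 2145578 = -1074172)
A/d(-354, 1522 + Z(-11, -17)) = -1074172/(4 - 354*(1522 + (3 - 1*(-11)))²) = -1074172/(4 - 354*(1522 + (3 + 11))²) = -1074172/(4 - 354*(1522 + 14)²) = -1074172/(4 - 354*1536²) = -1074172/(4 - 354*2359296) = -1074172/(4 - 835190784) = -1074172/(-835190780) = -1074172*(-1/835190780) = 268543/208797695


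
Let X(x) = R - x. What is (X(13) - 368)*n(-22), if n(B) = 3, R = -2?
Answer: -1149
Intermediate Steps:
X(x) = -2 - x
(X(13) - 368)*n(-22) = ((-2 - 1*13) - 368)*3 = ((-2 - 13) - 368)*3 = (-15 - 368)*3 = -383*3 = -1149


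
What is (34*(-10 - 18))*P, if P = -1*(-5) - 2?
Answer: -2856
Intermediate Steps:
P = 3 (P = 5 - 2 = 3)
(34*(-10 - 18))*P = (34*(-10 - 18))*3 = (34*(-28))*3 = -952*3 = -2856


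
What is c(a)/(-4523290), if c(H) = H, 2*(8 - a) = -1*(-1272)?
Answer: 314/2261645 ≈ 0.00013884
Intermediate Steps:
a = -628 (a = 8 - (-1)*(-1272)/2 = 8 - ½*1272 = 8 - 636 = -628)
c(a)/(-4523290) = -628/(-4523290) = -628*(-1/4523290) = 314/2261645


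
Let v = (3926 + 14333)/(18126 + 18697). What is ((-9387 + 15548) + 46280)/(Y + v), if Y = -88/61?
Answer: -117793131523/2126625 ≈ -55390.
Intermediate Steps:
v = 18259/36823 ≈ 0.49586
Y = -88/61 (Y = -88*1/61 = -88/61 ≈ -1.4426)
((-9387 + 15548) + 46280)/(Y + v) = ((-9387 + 15548) + 46280)/(-88/61 + 18259/36823) = (6161 + 46280)/(-2126625/2246203) = 52441*(-2246203/2126625) = -117793131523/2126625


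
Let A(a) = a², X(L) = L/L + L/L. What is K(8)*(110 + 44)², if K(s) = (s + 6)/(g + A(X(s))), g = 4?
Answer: 41503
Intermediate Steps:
X(L) = 2 (X(L) = 1 + 1 = 2)
K(s) = ¾ + s/8 (K(s) = (s + 6)/(4 + 2²) = (6 + s)/(4 + 4) = (6 + s)/8 = (6 + s)*(⅛) = ¾ + s/8)
K(8)*(110 + 44)² = (¾ + (⅛)*8)*(110 + 44)² = (¾ + 1)*154² = (7/4)*23716 = 41503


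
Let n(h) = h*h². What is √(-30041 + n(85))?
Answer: 2*√146021 ≈ 764.25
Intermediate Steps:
n(h) = h³
√(-30041 + n(85)) = √(-30041 + 85³) = √(-30041 + 614125) = √584084 = 2*√146021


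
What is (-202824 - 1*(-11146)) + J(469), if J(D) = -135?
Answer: -191813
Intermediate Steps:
(-202824 - 1*(-11146)) + J(469) = (-202824 - 1*(-11146)) - 135 = (-202824 + 11146) - 135 = -191678 - 135 = -191813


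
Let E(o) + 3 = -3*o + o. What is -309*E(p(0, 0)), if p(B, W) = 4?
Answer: 3399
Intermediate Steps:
E(o) = -3 - 2*o (E(o) = -3 + (-3*o + o) = -3 - 2*o)
-309*E(p(0, 0)) = -309*(-3 - 2*4) = -309*(-3 - 8) = -309*(-11) = 3399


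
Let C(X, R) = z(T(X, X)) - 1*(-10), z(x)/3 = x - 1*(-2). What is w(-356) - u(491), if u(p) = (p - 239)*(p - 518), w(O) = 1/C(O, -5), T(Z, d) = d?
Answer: 7157807/1052 ≈ 6804.0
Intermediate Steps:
z(x) = 6 + 3*x (z(x) = 3*(x - 1*(-2)) = 3*(x + 2) = 3*(2 + x) = 6 + 3*x)
C(X, R) = 16 + 3*X (C(X, R) = (6 + 3*X) - 1*(-10) = (6 + 3*X) + 10 = 16 + 3*X)
w(O) = 1/(16 + 3*O)
u(p) = (-518 + p)*(-239 + p) (u(p) = (-239 + p)*(-518 + p) = (-518 + p)*(-239 + p))
w(-356) - u(491) = 1/(16 + 3*(-356)) - (123802 + 491² - 757*491) = 1/(16 - 1068) - (123802 + 241081 - 371687) = 1/(-1052) - 1*(-6804) = -1/1052 + 6804 = 7157807/1052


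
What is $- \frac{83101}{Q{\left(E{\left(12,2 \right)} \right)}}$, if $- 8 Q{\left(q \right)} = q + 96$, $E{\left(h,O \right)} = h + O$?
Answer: $\frac{332404}{55} \approx 6043.7$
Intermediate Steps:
$E{\left(h,O \right)} = O + h$
$Q{\left(q \right)} = -12 - \frac{q}{8}$ ($Q{\left(q \right)} = - \frac{q + 96}{8} = - \frac{96 + q}{8} = -12 - \frac{q}{8}$)
$- \frac{83101}{Q{\left(E{\left(12,2 \right)} \right)}} = - \frac{83101}{-12 - \frac{2 + 12}{8}} = - \frac{83101}{-12 - \frac{7}{4}} = - \frac{83101}{- \frac{55}{4}} = \left(-83101\right) \left(- \frac{4}{55}\right) = \frac{332404}{55}$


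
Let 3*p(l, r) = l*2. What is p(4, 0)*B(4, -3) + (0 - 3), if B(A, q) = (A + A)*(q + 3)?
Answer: -3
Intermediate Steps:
B(A, q) = 2*A*(3 + q) (B(A, q) = (2*A)*(3 + q) = 2*A*(3 + q))
p(l, r) = 2*l/3 (p(l, r) = (l*2)/3 = (2*l)/3 = 2*l/3)
p(4, 0)*B(4, -3) + (0 - 3) = ((⅔)*4)*(2*4*(3 - 3)) + (0 - 3) = 8*(2*4*0)/3 - 3 = (8/3)*0 - 3 = 0 - 3 = -3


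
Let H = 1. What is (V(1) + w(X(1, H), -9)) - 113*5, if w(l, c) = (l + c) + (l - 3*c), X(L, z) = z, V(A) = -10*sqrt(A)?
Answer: -555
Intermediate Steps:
w(l, c) = -2*c + 2*l (w(l, c) = (c + l) + (l - 3*c) = -2*c + 2*l)
(V(1) + w(X(1, H), -9)) - 113*5 = (-10*sqrt(1) + (-2*(-9) + 2*1)) - 113*5 = (-10*1 + (18 + 2)) - 565 = (-10 + 20) - 565 = 10 - 565 = -555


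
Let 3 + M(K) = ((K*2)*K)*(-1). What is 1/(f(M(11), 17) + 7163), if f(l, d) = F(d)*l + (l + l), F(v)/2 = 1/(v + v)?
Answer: 17/113196 ≈ 0.00015018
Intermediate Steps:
F(v) = 1/v (F(v) = 2/(v + v) = 2/((2*v)) = 2*(1/(2*v)) = 1/v)
M(K) = -3 - 2*K² (M(K) = -3 + ((K*2)*K)*(-1) = -3 + ((2*K)*K)*(-1) = -3 + (2*K²)*(-1) = -3 - 2*K²)
f(l, d) = 2*l + l/d (f(l, d) = l/d + (l + l) = l/d + 2*l = 2*l + l/d)
1/(f(M(11), 17) + 7163) = 1/((2*(-3 - 2*11²) + (-3 - 2*11²)/17) + 7163) = 1/((2*(-3 - 2*121) + (-3 - 2*121)*(1/17)) + 7163) = 1/((2*(-3 - 242) + (-3 - 242)*(1/17)) + 7163) = 1/((2*(-245) - 245*1/17) + 7163) = 1/((-490 - 245/17) + 7163) = 1/(-8575/17 + 7163) = 1/(113196/17) = 17/113196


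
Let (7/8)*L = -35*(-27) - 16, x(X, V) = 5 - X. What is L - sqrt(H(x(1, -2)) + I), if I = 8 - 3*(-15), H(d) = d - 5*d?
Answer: 7432/7 - sqrt(37) ≈ 1055.6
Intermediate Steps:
L = 7432/7 (L = 8*(-35*(-27) - 16)/7 = 8*(945 - 16)/7 = (8/7)*929 = 7432/7 ≈ 1061.7)
H(d) = -4*d
I = 53 (I = 8 + 45 = 53)
L - sqrt(H(x(1, -2)) + I) = 7432/7 - sqrt(-4*(5 - 1*1) + 53) = 7432/7 - sqrt(-4*(5 - 1) + 53) = 7432/7 - sqrt(-4*4 + 53) = 7432/7 - sqrt(-16 + 53) = 7432/7 - sqrt(37)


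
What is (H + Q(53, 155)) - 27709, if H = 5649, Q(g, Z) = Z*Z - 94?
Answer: 1871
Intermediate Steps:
Q(g, Z) = -94 + Z² (Q(g, Z) = Z² - 94 = -94 + Z²)
(H + Q(53, 155)) - 27709 = (5649 + (-94 + 155²)) - 27709 = (5649 + (-94 + 24025)) - 27709 = (5649 + 23931) - 27709 = 29580 - 27709 = 1871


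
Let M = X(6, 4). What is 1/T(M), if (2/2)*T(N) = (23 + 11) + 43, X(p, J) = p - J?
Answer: 1/77 ≈ 0.012987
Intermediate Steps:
M = 2 (M = 6 - 1*4 = 6 - 4 = 2)
T(N) = 77 (T(N) = (23 + 11) + 43 = 34 + 43 = 77)
1/T(M) = 1/77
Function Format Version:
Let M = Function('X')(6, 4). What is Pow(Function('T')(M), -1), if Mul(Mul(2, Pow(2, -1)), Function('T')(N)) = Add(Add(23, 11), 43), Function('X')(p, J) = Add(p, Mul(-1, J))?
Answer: Rational(1, 77) ≈ 0.012987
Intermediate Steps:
M = 2 (M = Add(6, Mul(-1, 4)) = Add(6, -4) = 2)
Function('T')(N) = 77 (Function('T')(N) = Add(Add(23, 11), 43) = Add(34, 43) = 77)
Pow(Function('T')(M), -1) = Pow(77, -1) = Rational(1, 77)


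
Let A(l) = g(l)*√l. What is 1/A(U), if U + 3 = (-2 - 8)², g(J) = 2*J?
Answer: √97/18818 ≈ 0.00052337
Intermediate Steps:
U = 97 (U = -3 + (-2 - 8)² = -3 + (-10)² = -3 + 100 = 97)
A(l) = 2*l^(3/2) (A(l) = (2*l)*√l = 2*l^(3/2))
1/A(U) = 1/(2*97^(3/2)) = 1/(2*(97*√97)) = 1/(194*√97) = √97/18818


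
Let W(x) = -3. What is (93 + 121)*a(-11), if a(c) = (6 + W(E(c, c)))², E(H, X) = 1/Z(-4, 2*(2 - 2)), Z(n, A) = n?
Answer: 1926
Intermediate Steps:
E(H, X) = -¼ (E(H, X) = 1/(-4) = -¼)
a(c) = 9 (a(c) = (6 - 3)² = 3² = 9)
(93 + 121)*a(-11) = (93 + 121)*9 = 214*9 = 1926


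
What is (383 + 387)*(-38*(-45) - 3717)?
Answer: -1545390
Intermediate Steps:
(383 + 387)*(-38*(-45) - 3717) = 770*(1710 - 3717) = 770*(-2007) = -1545390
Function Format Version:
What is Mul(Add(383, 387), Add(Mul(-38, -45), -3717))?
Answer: -1545390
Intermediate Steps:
Mul(Add(383, 387), Add(Mul(-38, -45), -3717)) = Mul(770, Add(1710, -3717)) = Mul(770, -2007) = -1545390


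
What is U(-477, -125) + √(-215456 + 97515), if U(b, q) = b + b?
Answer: -954 + I*√117941 ≈ -954.0 + 343.43*I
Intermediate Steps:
U(b, q) = 2*b
U(-477, -125) + √(-215456 + 97515) = 2*(-477) + √(-215456 + 97515) = -954 + √(-117941) = -954 + I*√117941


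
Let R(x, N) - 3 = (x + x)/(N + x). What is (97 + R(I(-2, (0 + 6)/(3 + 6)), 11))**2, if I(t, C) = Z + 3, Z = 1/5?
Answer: 50865424/5041 ≈ 10090.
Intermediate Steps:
Z = 1/5 ≈ 0.20000
I(t, C) = 16/5 (I(t, C) = 1/5 + 3 = 16/5)
R(x, N) = 3 + 2*x/(N + x) (R(x, N) = 3 + (x + x)/(N + x) = 3 + (2*x)/(N + x) = 3 + 2*x/(N + x))
(97 + R(I(-2, (0 + 6)/(3 + 6)), 11))**2 = (97 + (3*11 + 5*(16/5))/(11 + 16/5))**2 = (97 + (33 + 16)/(71/5))**2 = (97 + (5/71)*49)**2 = (97 + 245/71)**2 = (7132/71)**2 = 50865424/5041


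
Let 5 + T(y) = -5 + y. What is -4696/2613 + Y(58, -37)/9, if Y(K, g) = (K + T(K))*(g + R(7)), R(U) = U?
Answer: -927956/2613 ≈ -355.13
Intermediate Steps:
T(y) = -10 + y (T(y) = -5 + (-5 + y) = -10 + y)
Y(K, g) = (-10 + 2*K)*(7 + g) (Y(K, g) = (K + (-10 + K))*(g + 7) = (-10 + 2*K)*(7 + g))
-4696/2613 + Y(58, -37)/9 = -4696/2613 + (-70 + 14*58 + 58*(-37) - 37*(-10 + 58))/9 = -4696*1/2613 + (-70 + 812 - 2146 - 37*48)*(⅑) = -4696/2613 + (-70 + 812 - 2146 - 1776)*(⅑) = -4696/2613 - 3180*⅑ = -4696/2613 - 1060/3 = -927956/2613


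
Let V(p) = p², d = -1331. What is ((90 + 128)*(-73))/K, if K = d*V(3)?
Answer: 15914/11979 ≈ 1.3285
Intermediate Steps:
K = -11979 (K = -1331*3² = -1331*9 = -11979)
((90 + 128)*(-73))/K = ((90 + 128)*(-73))/(-11979) = (218*(-73))*(-1/11979) = -15914*(-1/11979) = 15914/11979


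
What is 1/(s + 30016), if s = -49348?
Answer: -1/19332 ≈ -5.1728e-5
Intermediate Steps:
1/(s + 30016) = 1/(-49348 + 30016) = 1/(-19332) = -1/19332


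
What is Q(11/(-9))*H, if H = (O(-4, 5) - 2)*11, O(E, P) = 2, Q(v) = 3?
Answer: 0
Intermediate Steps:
H = 0 (H = (2 - 2)*11 = 0*11 = 0)
Q(11/(-9))*H = 3*0 = 0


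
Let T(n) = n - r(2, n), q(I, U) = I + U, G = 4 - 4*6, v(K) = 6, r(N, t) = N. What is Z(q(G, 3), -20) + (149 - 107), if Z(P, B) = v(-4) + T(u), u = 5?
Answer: 51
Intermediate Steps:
G = -20 (G = 4 - 24 = -20)
T(n) = -2 + n (T(n) = n - 1*2 = n - 2 = -2 + n)
Z(P, B) = 9 (Z(P, B) = 6 + (-2 + 5) = 6 + 3 = 9)
Z(q(G, 3), -20) + (149 - 107) = 9 + (149 - 107) = 9 + 42 = 51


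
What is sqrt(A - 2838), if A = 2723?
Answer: I*sqrt(115) ≈ 10.724*I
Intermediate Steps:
sqrt(A - 2838) = sqrt(2723 - 2838) = sqrt(-115) = I*sqrt(115)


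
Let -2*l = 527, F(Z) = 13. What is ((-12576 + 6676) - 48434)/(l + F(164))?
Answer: 108668/501 ≈ 216.90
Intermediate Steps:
l = -527/2 (l = -½*527 = -527/2 ≈ -263.50)
((-12576 + 6676) - 48434)/(l + F(164)) = ((-12576 + 6676) - 48434)/(-527/2 + 13) = (-5900 - 48434)/(-501/2) = -54334*(-2/501) = 108668/501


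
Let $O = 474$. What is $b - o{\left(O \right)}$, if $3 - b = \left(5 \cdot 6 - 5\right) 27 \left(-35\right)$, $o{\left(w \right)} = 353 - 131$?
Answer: $23406$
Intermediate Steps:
$o{\left(w \right)} = 222$
$b = 23628$ ($b = 3 - \left(5 \cdot 6 - 5\right) 27 \left(-35\right) = 3 - \left(30 - 5\right) 27 \left(-35\right) = 3 - 25 \cdot 27 \left(-35\right) = 3 - 675 \left(-35\right) = 3 - -23625 = 3 + 23625 = 23628$)
$b - o{\left(O \right)} = 23628 - 222 = 23406$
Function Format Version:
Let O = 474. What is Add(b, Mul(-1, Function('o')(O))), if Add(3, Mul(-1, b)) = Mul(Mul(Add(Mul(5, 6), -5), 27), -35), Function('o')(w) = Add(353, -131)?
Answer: 23406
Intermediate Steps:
Function('o')(w) = 222
b = 23628 (b = Add(3, Mul(-1, Mul(Mul(Add(Mul(5, 6), -5), 27), -35))) = Add(3, Mul(-1, Mul(Mul(Add(30, -5), 27), -35))) = Add(3, Mul(-1, Mul(Mul(25, 27), -35))) = Add(3, Mul(-1, Mul(675, -35))) = Add(3, Mul(-1, -23625)) = Add(3, 23625) = 23628)
Add(b, Mul(-1, Function('o')(O))) = Add(23628, Mul(-1, 222)) = Add(23628, -222) = 23406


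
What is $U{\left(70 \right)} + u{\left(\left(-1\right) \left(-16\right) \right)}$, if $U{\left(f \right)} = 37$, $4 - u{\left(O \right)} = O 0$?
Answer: $41$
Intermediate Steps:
$u{\left(O \right)} = 4$ ($u{\left(O \right)} = 4 - O 0 = 4 - 0 = 4 + 0 = 4$)
$U{\left(70 \right)} + u{\left(\left(-1\right) \left(-16\right) \right)} = 37 + 4 = 41$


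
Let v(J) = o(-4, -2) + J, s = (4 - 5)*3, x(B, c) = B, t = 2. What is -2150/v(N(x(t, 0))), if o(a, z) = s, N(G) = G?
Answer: 2150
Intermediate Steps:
s = -3 (s = -1*3 = -3)
o(a, z) = -3
v(J) = -3 + J
-2150/v(N(x(t, 0))) = -2150/(-3 + 2) = -2150/(-1) = -2150*(-1) = 2150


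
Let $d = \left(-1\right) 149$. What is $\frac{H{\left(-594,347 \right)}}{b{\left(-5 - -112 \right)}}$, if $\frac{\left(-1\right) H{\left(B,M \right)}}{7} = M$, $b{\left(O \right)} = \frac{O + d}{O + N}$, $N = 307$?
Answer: $23943$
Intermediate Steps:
$d = -149$
$b{\left(O \right)} = \frac{-149 + O}{307 + O}$ ($b{\left(O \right)} = \frac{O - 149}{O + 307} = \frac{-149 + O}{307 + O}$)
$H{\left(B,M \right)} = - 7 M$
$\frac{H{\left(-594,347 \right)}}{b{\left(-5 - -112 \right)}} = \frac{\left(-7\right) 347}{\frac{1}{307 - -107} \left(-149 - -107\right)} = - \frac{2429}{\frac{1}{307 + \left(-5 + 112\right)} \left(-149 + \left(-5 + 112\right)\right)} = - \frac{2429}{\frac{1}{307 + 107} \left(-149 + 107\right)} = - \frac{2429}{\frac{1}{414} \left(-42\right)} = - \frac{2429}{- \frac{7}{69}} = \left(-2429\right) \left(- \frac{69}{7}\right) = 23943$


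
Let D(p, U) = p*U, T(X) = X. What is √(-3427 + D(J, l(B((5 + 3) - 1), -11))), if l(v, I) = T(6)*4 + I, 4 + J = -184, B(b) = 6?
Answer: I*√5871 ≈ 76.622*I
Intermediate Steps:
J = -188 (J = -4 - 184 = -188)
l(v, I) = 24 + I (l(v, I) = 6*4 + I = 24 + I)
D(p, U) = U*p
√(-3427 + D(J, l(B((5 + 3) - 1), -11))) = √(-3427 + (24 - 11)*(-188)) = √(-3427 + 13*(-188)) = √(-3427 - 2444) = √(-5871) = I*√5871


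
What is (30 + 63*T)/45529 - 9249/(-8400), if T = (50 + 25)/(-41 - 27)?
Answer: 2384340919/2167180400 ≈ 1.1002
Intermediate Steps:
T = -75/68 (T = 75/(-68) = 75*(-1/68) = -75/68 ≈ -1.1029)
(30 + 63*T)/45529 - 9249/(-8400) = (30 + 63*(-75/68))/45529 - 9249/(-8400) = (30 - 4725/68)*(1/45529) - 9249*(-1/8400) = -2685/68*1/45529 + 3083/2800 = -2685/3095972 + 3083/2800 = 2384340919/2167180400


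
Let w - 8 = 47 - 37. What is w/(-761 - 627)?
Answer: -9/694 ≈ -0.012968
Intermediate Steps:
w = 18 (w = 8 + (47 - 37) = 8 + 10 = 18)
w/(-761 - 627) = 18/(-761 - 627) = 18/(-1388) = 18*(-1/1388) = -9/694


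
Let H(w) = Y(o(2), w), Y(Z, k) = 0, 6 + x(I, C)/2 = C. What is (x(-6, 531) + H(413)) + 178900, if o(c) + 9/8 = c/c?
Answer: 179950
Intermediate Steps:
o(c) = -⅛ (o(c) = -9/8 + c/c = -9/8 + 1 = -⅛)
x(I, C) = -12 + 2*C
H(w) = 0
(x(-6, 531) + H(413)) + 178900 = ((-12 + 2*531) + 0) + 178900 = ((-12 + 1062) + 0) + 178900 = (1050 + 0) + 178900 = 1050 + 178900 = 179950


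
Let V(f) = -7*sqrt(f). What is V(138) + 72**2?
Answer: 5184 - 7*sqrt(138) ≈ 5101.8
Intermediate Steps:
V(138) + 72**2 = -7*sqrt(138) + 72**2 = -7*sqrt(138) + 5184 = 5184 - 7*sqrt(138)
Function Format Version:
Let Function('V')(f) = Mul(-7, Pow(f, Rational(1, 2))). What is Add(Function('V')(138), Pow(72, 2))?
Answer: Add(5184, Mul(-7, Pow(138, Rational(1, 2)))) ≈ 5101.8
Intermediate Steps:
Add(Function('V')(138), Pow(72, 2)) = Add(Mul(-7, Pow(138, Rational(1, 2))), Pow(72, 2)) = Add(Mul(-7, Pow(138, Rational(1, 2))), 5184) = Add(5184, Mul(-7, Pow(138, Rational(1, 2))))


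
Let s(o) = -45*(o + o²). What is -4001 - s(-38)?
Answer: 59269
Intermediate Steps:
s(o) = -45*o - 45*o²
-4001 - s(-38) = -4001 - (-45)*(-38)*(1 - 38) = -4001 - (-45)*(-38)*(-37) = -4001 - 1*(-63270) = -4001 + 63270 = 59269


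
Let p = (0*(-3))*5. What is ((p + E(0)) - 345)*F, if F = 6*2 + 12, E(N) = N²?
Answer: -8280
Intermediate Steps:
p = 0 (p = 0*5 = 0)
F = 24 (F = 12 + 12 = 24)
((p + E(0)) - 345)*F = ((0 + 0²) - 345)*24 = ((0 + 0) - 345)*24 = (0 - 345)*24 = -345*24 = -8280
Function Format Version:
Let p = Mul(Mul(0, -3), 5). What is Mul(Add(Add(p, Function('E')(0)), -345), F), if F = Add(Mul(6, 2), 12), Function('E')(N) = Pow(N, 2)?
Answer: -8280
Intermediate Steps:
p = 0 (p = Mul(0, 5) = 0)
F = 24 (F = Add(12, 12) = 24)
Mul(Add(Add(p, Function('E')(0)), -345), F) = Mul(Add(Add(0, Pow(0, 2)), -345), 24) = Mul(Add(Add(0, 0), -345), 24) = Mul(Add(0, -345), 24) = Mul(-345, 24) = -8280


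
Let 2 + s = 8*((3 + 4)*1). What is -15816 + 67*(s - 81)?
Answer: -17625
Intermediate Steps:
s = 54 (s = -2 + 8*((3 + 4)*1) = -2 + 8*(7*1) = -2 + 8*7 = -2 + 56 = 54)
-15816 + 67*(s - 81) = -15816 + 67*(54 - 81) = -15816 + 67*(-27) = -15816 - 1809 = -17625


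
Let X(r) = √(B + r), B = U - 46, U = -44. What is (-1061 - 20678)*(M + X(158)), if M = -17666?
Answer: 384041174 - 43478*√17 ≈ 3.8386e+8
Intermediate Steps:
B = -90 (B = -44 - 46 = -90)
X(r) = √(-90 + r)
(-1061 - 20678)*(M + X(158)) = (-1061 - 20678)*(-17666 + √(-90 + 158)) = -21739*(-17666 + √68) = -21739*(-17666 + 2*√17) = 384041174 - 43478*√17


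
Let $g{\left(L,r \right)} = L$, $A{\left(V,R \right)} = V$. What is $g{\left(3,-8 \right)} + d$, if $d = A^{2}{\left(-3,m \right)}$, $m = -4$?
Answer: $12$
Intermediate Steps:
$d = 9$ ($d = \left(-3\right)^{2} = 9$)
$g{\left(3,-8 \right)} + d = 3 + 9 = 12$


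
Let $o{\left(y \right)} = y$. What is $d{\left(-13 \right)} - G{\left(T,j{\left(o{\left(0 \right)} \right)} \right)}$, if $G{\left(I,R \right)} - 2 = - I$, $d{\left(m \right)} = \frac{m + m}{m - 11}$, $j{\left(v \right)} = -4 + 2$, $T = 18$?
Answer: $\frac{205}{12} \approx 17.083$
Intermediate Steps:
$j{\left(v \right)} = -2$
$d{\left(m \right)} = \frac{2 m}{-11 + m}$
$G{\left(I,R \right)} = 2 - I$
$d{\left(-13 \right)} - G{\left(T,j{\left(o{\left(0 \right)} \right)} \right)} = 2 \left(-13\right) \frac{1}{-11 - 13} - \left(2 - 18\right) = 2 \left(-13\right) \frac{1}{-24} - \left(2 - 18\right) = 2 \left(-13\right) \left(- \frac{1}{24}\right) - -16 = \frac{13}{12} + 16 = \frac{205}{12}$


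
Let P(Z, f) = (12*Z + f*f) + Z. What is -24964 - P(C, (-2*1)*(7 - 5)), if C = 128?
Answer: -26644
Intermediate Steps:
P(Z, f) = f**2 + 13*Z (P(Z, f) = (12*Z + f**2) + Z = (f**2 + 12*Z) + Z = f**2 + 13*Z)
-24964 - P(C, (-2*1)*(7 - 5)) = -24964 - (((-2*1)*(7 - 5))**2 + 13*128) = -24964 - ((-2*2)**2 + 1664) = -24964 - ((-4)**2 + 1664) = -24964 - (16 + 1664) = -24964 - 1*1680 = -24964 - 1680 = -26644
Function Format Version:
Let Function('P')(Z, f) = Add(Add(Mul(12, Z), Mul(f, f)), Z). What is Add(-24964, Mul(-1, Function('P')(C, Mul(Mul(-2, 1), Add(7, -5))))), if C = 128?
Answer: -26644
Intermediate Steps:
Function('P')(Z, f) = Add(Pow(f, 2), Mul(13, Z)) (Function('P')(Z, f) = Add(Add(Mul(12, Z), Pow(f, 2)), Z) = Add(Add(Pow(f, 2), Mul(12, Z)), Z) = Add(Pow(f, 2), Mul(13, Z)))
Add(-24964, Mul(-1, Function('P')(C, Mul(Mul(-2, 1), Add(7, -5))))) = Add(-24964, Mul(-1, Add(Pow(Mul(Mul(-2, 1), Add(7, -5)), 2), Mul(13, 128)))) = Add(-24964, Mul(-1, Add(Pow(Mul(-2, 2), 2), 1664))) = Add(-24964, Mul(-1, Add(Pow(-4, 2), 1664))) = Add(-24964, Mul(-1, Add(16, 1664))) = Add(-24964, Mul(-1, 1680)) = Add(-24964, -1680) = -26644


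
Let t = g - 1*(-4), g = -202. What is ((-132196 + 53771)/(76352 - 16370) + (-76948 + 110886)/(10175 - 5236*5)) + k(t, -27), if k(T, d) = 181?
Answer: 18941254941/106667990 ≈ 177.57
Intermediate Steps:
t = -198 (t = -202 - 1*(-4) = -202 + 4 = -198)
((-132196 + 53771)/(76352 - 16370) + (-76948 + 110886)/(10175 - 5236*5)) + k(t, -27) = ((-132196 + 53771)/(76352 - 16370) + (-76948 + 110886)/(10175 - 5236*5)) + 181 = (-78425/59982 + 33938/(10175 - 26180)) + 181 = (-78425*1/59982 + 33938/(-16005)) + 181 = (-78425/59982 + 33938*(-1/16005)) + 181 = (-78425/59982 - 33938/16005) + 181 = -365651249/106667990 + 181 = 18941254941/106667990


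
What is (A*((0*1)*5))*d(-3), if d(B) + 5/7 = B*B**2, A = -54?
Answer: 0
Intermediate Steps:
d(B) = -5/7 + B**3 (d(B) = -5/7 + B*B**2 = -5/7 + B**3)
(A*((0*1)*5))*d(-3) = (-54*0*1*5)*(-5/7 + (-3)**3) = (-0*5)*(-5/7 - 27) = -54*0*(-194/7) = 0*(-194/7) = 0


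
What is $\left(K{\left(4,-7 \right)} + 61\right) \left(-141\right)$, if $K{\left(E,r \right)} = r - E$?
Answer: $-7050$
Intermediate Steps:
$\left(K{\left(4,-7 \right)} + 61\right) \left(-141\right) = \left(\left(-7 - 4\right) + 61\right) \left(-141\right) = \left(-11 + 61\right) \left(-141\right) = 50 \left(-141\right) = -7050$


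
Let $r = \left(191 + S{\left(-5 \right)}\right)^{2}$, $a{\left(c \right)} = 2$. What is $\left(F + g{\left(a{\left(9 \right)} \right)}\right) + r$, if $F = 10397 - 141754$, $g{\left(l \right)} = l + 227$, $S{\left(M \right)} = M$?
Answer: $-96532$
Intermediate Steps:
$g{\left(l \right)} = 227 + l$
$F = -131357$ ($F = 10397 - 141754 = -131357$)
$r = 34596$ ($r = \left(191 - 5\right)^{2} = 186^{2} = 34596$)
$\left(F + g{\left(a{\left(9 \right)} \right)}\right) + r = \left(-131357 + \left(227 + 2\right)\right) + 34596 = \left(-131357 + 229\right) + 34596 = -131128 + 34596 = -96532$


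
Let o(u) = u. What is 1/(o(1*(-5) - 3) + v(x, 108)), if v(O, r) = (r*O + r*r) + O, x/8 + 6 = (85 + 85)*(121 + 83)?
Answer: 1/30247384 ≈ 3.3061e-8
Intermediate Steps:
x = 277392 (x = -48 + 8*((85 + 85)*(121 + 83)) = -48 + 8*(170*204) = -48 + 8*34680 = -48 + 277440 = 277392)
v(O, r) = O + r² + O*r (v(O, r) = (O*r + r²) + O = (r² + O*r) + O = O + r² + O*r)
1/(o(1*(-5) - 3) + v(x, 108)) = 1/((1*(-5) - 3) + (277392 + 108² + 277392*108)) = 1/((-5 - 3) + (277392 + 11664 + 29958336)) = 1/(-8 + 30247392) = 1/30247384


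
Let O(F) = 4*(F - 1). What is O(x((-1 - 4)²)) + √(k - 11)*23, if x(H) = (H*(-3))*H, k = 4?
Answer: -7504 + 23*I*√7 ≈ -7504.0 + 60.852*I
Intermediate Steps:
x(H) = -3*H² (x(H) = (-3*H)*H = -3*H²)
O(F) = -4 + 4*F (O(F) = 4*(-1 + F) = -4 + 4*F)
O(x((-1 - 4)²)) + √(k - 11)*23 = (-4 + 4*(-3*(-1 - 4)⁴)) + √(4 - 11)*23 = (-4 + 4*(-3*((-5)²)²)) + √(-7)*23 = (-4 + 4*(-3*25²)) + (I*√7)*23 = (-4 + 4*(-3*625)) + 23*I*√7 = (-4 + 4*(-1875)) + 23*I*√7 = (-4 - 7500) + 23*I*√7 = -7504 + 23*I*√7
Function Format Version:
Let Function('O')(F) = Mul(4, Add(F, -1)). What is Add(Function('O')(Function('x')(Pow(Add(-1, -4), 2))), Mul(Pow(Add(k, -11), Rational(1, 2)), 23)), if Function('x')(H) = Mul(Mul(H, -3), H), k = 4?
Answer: Add(-7504, Mul(23, I, Pow(7, Rational(1, 2)))) ≈ Add(-7504.0, Mul(60.852, I))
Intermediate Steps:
Function('x')(H) = Mul(-3, Pow(H, 2)) (Function('x')(H) = Mul(Mul(-3, H), H) = Mul(-3, Pow(H, 2)))
Function('O')(F) = Add(-4, Mul(4, F)) (Function('O')(F) = Mul(4, Add(-1, F)) = Add(-4, Mul(4, F)))
Add(Function('O')(Function('x')(Pow(Add(-1, -4), 2))), Mul(Pow(Add(k, -11), Rational(1, 2)), 23)) = Add(Add(-4, Mul(4, Mul(-3, Pow(Pow(Add(-1, -4), 2), 2)))), Mul(Pow(Add(4, -11), Rational(1, 2)), 23)) = Add(Add(-4, Mul(4, Mul(-3, Pow(Pow(-5, 2), 2)))), Mul(Pow(-7, Rational(1, 2)), 23)) = Add(Add(-4, Mul(4, Mul(-3, Pow(25, 2)))), Mul(Mul(I, Pow(7, Rational(1, 2))), 23)) = Add(Add(-4, Mul(4, Mul(-3, 625))), Mul(23, I, Pow(7, Rational(1, 2)))) = Add(Add(-4, Mul(4, -1875)), Mul(23, I, Pow(7, Rational(1, 2)))) = Add(Add(-4, -7500), Mul(23, I, Pow(7, Rational(1, 2)))) = Add(-7504, Mul(23, I, Pow(7, Rational(1, 2))))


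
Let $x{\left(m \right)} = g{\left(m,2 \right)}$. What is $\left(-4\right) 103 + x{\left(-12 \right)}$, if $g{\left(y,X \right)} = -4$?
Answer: $-416$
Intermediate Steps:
$x{\left(m \right)} = -4$
$\left(-4\right) 103 + x{\left(-12 \right)} = \left(-4\right) 103 - 4 = -412 - 4 = -416$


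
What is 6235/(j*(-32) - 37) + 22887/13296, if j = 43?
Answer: -16853743/6262416 ≈ -2.6913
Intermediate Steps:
6235/(j*(-32) - 37) + 22887/13296 = 6235/(43*(-32) - 37) + 22887/13296 = 6235/(-1376 - 37) + 22887*(1/13296) = 6235/(-1413) + 7629/4432 = 6235*(-1/1413) + 7629/4432 = -6235/1413 + 7629/4432 = -16853743/6262416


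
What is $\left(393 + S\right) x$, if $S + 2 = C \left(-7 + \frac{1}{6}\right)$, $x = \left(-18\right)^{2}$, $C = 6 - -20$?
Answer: $69120$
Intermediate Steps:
$C = 26$ ($C = 6 + 20 = 26$)
$x = 324$
$S = - \frac{539}{3}$ ($S = -2 + 26 \left(-7 + \frac{1}{6}\right) = -2 + 26 \left(- \frac{41}{6}\right) = -2 - \frac{533}{3} = - \frac{539}{3} \approx -179.67$)
$\left(393 + S\right) x = \left(393 - \frac{539}{3}\right) 324 = \frac{640}{3} \cdot 324 = 69120$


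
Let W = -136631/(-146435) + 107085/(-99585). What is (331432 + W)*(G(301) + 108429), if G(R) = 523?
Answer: 35105649964634570048/972181965 ≈ 3.6110e+10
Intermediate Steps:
W = -138306256/972181965 (W = -136631*(-1/146435) + 107085*(-1/99585) = 136631/146435 - 7139/6639 = -138306256/972181965 ≈ -0.14226)
(331432 + W)*(G(301) + 108429) = (331432 - 138306256/972181965)*(523 + 108429) = (322212074717624/972181965)*108952 = 35105649964634570048/972181965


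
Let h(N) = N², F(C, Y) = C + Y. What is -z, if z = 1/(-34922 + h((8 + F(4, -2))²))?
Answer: 1/24922 ≈ 4.0125e-5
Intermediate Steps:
z = -1/24922 (z = 1/(-34922 + ((8 + (4 - 2))²)²) = 1/(-34922 + ((8 + 2)²)²) = 1/(-34922 + (10²)²) = 1/(-34922 + 100²) = 1/(-34922 + 10000) = 1/(-24922) = -1/24922 ≈ -4.0125e-5)
-z = -1*(-1/24922) = 1/24922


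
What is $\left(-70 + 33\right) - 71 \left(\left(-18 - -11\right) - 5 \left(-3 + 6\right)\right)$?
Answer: $1525$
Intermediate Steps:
$\left(-70 + 33\right) - 71 \left(\left(-18 - -11\right) - 5 \left(-3 + 6\right)\right) = -37 - 71 \left(\left(-18 + 11\right) - 15\right) = -37 - 71 \left(-7 - 15\right) = -37 - -1562 = -37 + 1562 = 1525$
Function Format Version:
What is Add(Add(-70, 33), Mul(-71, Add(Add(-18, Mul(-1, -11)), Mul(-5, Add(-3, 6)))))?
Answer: 1525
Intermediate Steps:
Add(Add(-70, 33), Mul(-71, Add(Add(-18, Mul(-1, -11)), Mul(-5, Add(-3, 6))))) = Add(-37, Mul(-71, Add(Add(-18, 11), Mul(-5, 3)))) = Add(-37, Mul(-71, Add(-7, -15))) = Add(-37, Mul(-71, -22)) = Add(-37, 1562) = 1525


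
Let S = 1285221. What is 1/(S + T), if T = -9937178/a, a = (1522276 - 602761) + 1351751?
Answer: 1135633/1459534411304 ≈ 7.7808e-7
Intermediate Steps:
a = 2271266 (a = 919515 + 1351751 = 2271266)
T = -4968589/1135633 (T = -9937178/2271266 = -9937178*1/2271266 = -4968589/1135633 ≈ -4.3752)
1/(S + T) = 1/(1285221 - 4968589/1135633) = 1/(1459534411304/1135633) = 1135633/1459534411304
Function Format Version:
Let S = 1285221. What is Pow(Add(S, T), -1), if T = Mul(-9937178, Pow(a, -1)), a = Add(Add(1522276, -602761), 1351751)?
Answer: Rational(1135633, 1459534411304) ≈ 7.7808e-7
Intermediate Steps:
a = 2271266 (a = Add(919515, 1351751) = 2271266)
T = Rational(-4968589, 1135633) (T = Mul(-9937178, Pow(2271266, -1)) = Mul(-9937178, Rational(1, 2271266)) = Rational(-4968589, 1135633) ≈ -4.3752)
Pow(Add(S, T), -1) = Pow(Add(1285221, Rational(-4968589, 1135633)), -1) = Pow(Rational(1459534411304, 1135633), -1) = Rational(1135633, 1459534411304)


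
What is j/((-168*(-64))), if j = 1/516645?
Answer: 1/5554967040 ≈ 1.8002e-10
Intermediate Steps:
j = 1/516645 ≈ 1.9356e-6
j/((-168*(-64))) = 1/(516645*((-168*(-64)))) = (1/516645)/10752 = (1/516645)*(1/10752) = 1/5554967040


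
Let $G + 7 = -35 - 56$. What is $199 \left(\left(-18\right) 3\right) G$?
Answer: $1053108$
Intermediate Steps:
$G = -98$ ($G = -7 - 91 = -98$)
$199 \left(\left(-18\right) 3\right) G = 199 \left(\left(-18\right) 3\right) \left(-98\right) = 199 \left(-54\right) \left(-98\right) = \left(-10746\right) \left(-98\right) = 1053108$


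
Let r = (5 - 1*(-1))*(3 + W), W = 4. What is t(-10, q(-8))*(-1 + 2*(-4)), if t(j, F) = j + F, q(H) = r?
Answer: -288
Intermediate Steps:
r = 42 (r = (5 - 1*(-1))*(3 + 4) = (5 + 1)*7 = 6*7 = 42)
q(H) = 42
t(j, F) = F + j
t(-10, q(-8))*(-1 + 2*(-4)) = (42 - 10)*(-1 + 2*(-4)) = 32*(-1 - 8) = 32*(-9) = -288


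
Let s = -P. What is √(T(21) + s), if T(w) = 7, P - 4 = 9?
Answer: I*√6 ≈ 2.4495*I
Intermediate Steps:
P = 13 (P = 4 + 9 = 13)
s = -13 (s = -1*13 = -13)
√(T(21) + s) = √(7 - 13) = √(-6) = I*√6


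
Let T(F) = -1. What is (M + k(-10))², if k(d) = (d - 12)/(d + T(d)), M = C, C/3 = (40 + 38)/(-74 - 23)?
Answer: 1600/9409 ≈ 0.17005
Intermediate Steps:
C = -234/97 (C = 3*((40 + 38)/(-74 - 23)) = 3*(78/(-97)) = 3*(78*(-1/97)) = 3*(-78/97) = -234/97 ≈ -2.4124)
M = -234/97 ≈ -2.4124
k(d) = (-12 + d)/(-1 + d) (k(d) = (d - 12)/(d - 1) = (-12 + d)/(-1 + d))
(M + k(-10))² = (-234/97 + (-12 - 10)/(-1 - 10))² = (-234/97 - 22/(-11))² = (-234/97 - 1/11*(-22))² = (-234/97 + 2)² = (-40/97)² = 1600/9409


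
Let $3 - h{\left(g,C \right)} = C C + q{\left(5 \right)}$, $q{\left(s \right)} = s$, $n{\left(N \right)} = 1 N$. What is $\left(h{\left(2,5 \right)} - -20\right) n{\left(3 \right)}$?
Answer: $-21$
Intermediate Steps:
$n{\left(N \right)} = N$
$h{\left(g,C \right)} = -2 - C^{2}$ ($h{\left(g,C \right)} = 3 - \left(C C + 5\right) = 3 - \left(C^{2} + 5\right) = 3 - \left(5 + C^{2}\right) = -2 - C^{2}$)
$\left(h{\left(2,5 \right)} - -20\right) n{\left(3 \right)} = \left(\left(-2 - 5^{2}\right) - -20\right) 3 = \left(\left(-2 - 25\right) + 20\right) 3 = \left(-27 + 20\right) 3 = \left(-7\right) 3 = -21$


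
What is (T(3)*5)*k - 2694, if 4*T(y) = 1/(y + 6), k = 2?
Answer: -48487/18 ≈ -2693.7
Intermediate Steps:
T(y) = 1/(4*(6 + y)) (T(y) = 1/(4*(y + 6)) = 1/(4*(6 + y)))
(T(3)*5)*k - 2694 = ((1/(4*(6 + 3)))*5)*2 - 2694 = (((¼)/9)*5)*2 - 2694 = (((¼)*(⅑))*5)*2 - 2694 = ((1/36)*5)*2 - 2694 = (5/36)*2 - 2694 = 5/18 - 2694 = -48487/18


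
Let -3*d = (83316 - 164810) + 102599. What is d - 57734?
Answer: -64769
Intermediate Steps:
d = -7035 (d = -((83316 - 164810) + 102599)/3 = -(-81494 + 102599)/3 = -⅓*21105 = -7035)
d - 57734 = -7035 - 57734 = -64769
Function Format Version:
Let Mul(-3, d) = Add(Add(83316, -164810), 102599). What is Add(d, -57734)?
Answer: -64769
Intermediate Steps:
d = -7035 (d = Mul(Rational(-1, 3), Add(Add(83316, -164810), 102599)) = Mul(Rational(-1, 3), Add(-81494, 102599)) = Mul(Rational(-1, 3), 21105) = -7035)
Add(d, -57734) = Add(-7035, -57734) = -64769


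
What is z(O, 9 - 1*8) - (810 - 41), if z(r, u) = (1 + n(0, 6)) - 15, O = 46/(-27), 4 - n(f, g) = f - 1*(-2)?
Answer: -781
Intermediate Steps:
n(f, g) = 2 - f (n(f, g) = 4 - (f - 1*(-2)) = 4 - (f + 2) = 4 - (2 + f) = 4 + (-2 - f) = 2 - f)
O = -46/27 (O = 46*(-1/27) = -46/27 ≈ -1.7037)
z(r, u) = -12 (z(r, u) = (1 + (2 - 1*0)) - 15 = (1 + (2 + 0)) - 15 = (1 + 2) - 15 = 3 - 15 = -12)
z(O, 9 - 1*8) - (810 - 41) = -12 - (810 - 41) = -12 - 1*769 = -12 - 769 = -781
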